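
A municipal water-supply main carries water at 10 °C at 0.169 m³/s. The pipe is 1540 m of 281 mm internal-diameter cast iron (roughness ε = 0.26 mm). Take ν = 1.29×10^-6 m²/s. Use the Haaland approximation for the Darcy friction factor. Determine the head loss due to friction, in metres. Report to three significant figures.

h_f ≈ 41.0 m

V = 4Q/(πD²) = 4·0.169/(π·0.281²) = 2.725 m/s
Re = VD/ν = 2.725·0.281/1.29×10^-6 = 5.94×10^5 → turbulent
ε/D = 0.26/281 = 9.25×10^-4
Haaland: f = 0.01978
h_f = f(L/D)V²/(2g) = 0.01978·(1540/0.281)·2.725²/(2·9.81) = 41.02 m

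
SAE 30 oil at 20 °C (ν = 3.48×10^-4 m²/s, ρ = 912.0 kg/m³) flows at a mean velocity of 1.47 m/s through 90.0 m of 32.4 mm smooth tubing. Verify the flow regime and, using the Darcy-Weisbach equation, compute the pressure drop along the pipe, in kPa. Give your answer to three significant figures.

Δp ≈ 1280 kPa

Re = VD/ν = 1.47·0.03240/3.48×10^-4 = 137 → laminar (Re < 2300)
f = 64/Re = 0.4676
h_f = f(L/D)V²/(2g) = 0.4676·(90.0/0.03240)·1.47²/(2·9.81) = 143.1 m
Δp = ρg·h_f = 912.0·9.81·143.1 = 1280 kPa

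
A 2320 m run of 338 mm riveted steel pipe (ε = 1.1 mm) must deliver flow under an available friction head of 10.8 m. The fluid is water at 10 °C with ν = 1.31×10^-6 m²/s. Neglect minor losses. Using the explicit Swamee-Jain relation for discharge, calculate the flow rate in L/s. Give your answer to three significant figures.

Q ≈ 95.5 L/s

Swamee-Jain (Type II): Q = -0.965·√(gD⁵h_f/L)·ln[ε/(3.7D) + √(3.17ν²L/(gD³h_f))]
√(gD⁵h_f/L) = √(9.81·0.338⁵·10.8/2320) = 0.01419
ε/(3.7D) = 8.80×10^-4; √(3.17ν²L/(gD³h_f)) = 5.55×10^-5
Q = -0.965·0.01419·ln(9.351×10^-4) = 0.09553 m³/s
Check: V = 1.06 m/s, Re = 2.75×10^5, f = 0.02739, h_f = 10.9 m ≈ 10.8 m ✓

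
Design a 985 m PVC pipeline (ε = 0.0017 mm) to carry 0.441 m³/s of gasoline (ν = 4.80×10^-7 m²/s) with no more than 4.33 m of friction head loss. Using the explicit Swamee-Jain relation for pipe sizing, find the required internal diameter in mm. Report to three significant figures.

Swamee-Jain (Type III): D = 0.66·[ε^1.25·(LQ²/(gh_f))^4.75 + ν·Q^9.4·(L/(gh_f))^5.2]^0.04
LQ²/(gh_f) = 4.510; L/(gh_f) = 23.19
Term 1 = ε^1.25·(…)^4.75 = 7.86×10^-5; Term 2 = ν·Q^9.4·(…)^5.2 = 0.00274
D = 0.66·(7.86×10^-5 + 0.00274)^0.04 = 0.5219 m = 522 mm
Check: V = 2.06 m/s, Re = 2.24×10^6, f = 0.01031, h_f = 4.22 m ≈ 4.33 m ✓

D ≈ 522 mm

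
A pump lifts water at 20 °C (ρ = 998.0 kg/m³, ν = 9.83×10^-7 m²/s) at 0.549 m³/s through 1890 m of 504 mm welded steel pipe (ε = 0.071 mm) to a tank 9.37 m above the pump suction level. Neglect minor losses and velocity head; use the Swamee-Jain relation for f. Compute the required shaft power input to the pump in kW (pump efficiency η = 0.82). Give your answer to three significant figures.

V = 4Q/(πD²) = 2.752 m/s; Re = 1.41×10^6; ε/D = 1.41×10^-4; f = 0.01377
h_f = f(L/D)V²/2g = 19.93 m
Total head H = z + h_f = 9.37 + 19.93 = 29.30 m
P_hyd = ρgQH = 998.0·9.81·0.549·29.30 = 157.5 kW
P_shaft = P_hyd/η = 157.5/0.82 = 192.1 kW

P_shaft ≈ 192 kW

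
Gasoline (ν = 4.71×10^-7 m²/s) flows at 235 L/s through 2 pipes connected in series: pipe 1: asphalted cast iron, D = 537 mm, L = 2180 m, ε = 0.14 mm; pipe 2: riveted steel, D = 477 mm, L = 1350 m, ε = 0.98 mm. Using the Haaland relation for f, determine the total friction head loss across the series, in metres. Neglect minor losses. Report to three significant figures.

H ≈ 9.30 m

Pipe 1: V = 1.038 m/s, Re = 1.18×10^6, ε/D = 2.61×10^-4, f = 0.01513, h_1 = f(L/D)V²/2g = 3.371 m
Pipe 2: V = 1.315 m/s, Re = 1.33×10^6, ε/D = 0.00205, f = 0.02376, h_2 = f(L/D)V²/2g = 5.926 m
Series → Q common, losses add: H = Σh = 9.297 m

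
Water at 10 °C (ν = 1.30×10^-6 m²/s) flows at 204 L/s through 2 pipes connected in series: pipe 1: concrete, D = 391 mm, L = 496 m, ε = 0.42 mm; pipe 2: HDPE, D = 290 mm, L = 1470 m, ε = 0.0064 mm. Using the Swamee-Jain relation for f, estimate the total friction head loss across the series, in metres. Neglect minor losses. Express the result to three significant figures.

Pipe 1: V = 1.699 m/s, Re = 5.11×10^5, ε/D = 0.00107, f = 0.02066, h_1 = f(L/D)V²/2g = 3.856 m
Pipe 2: V = 3.088 m/s, Re = 6.89×10^5, ε/D = 2.21×10^-5, f = 0.01279, h_2 = f(L/D)V²/2g = 31.52 m
Series → Q common, losses add: H = Σh = 35.38 m

H ≈ 35.4 m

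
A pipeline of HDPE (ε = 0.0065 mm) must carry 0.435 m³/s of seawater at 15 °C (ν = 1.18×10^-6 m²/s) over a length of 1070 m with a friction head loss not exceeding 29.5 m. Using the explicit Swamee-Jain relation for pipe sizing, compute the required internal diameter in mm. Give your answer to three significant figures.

Swamee-Jain (Type III): D = 0.66·[ε^1.25·(LQ²/(gh_f))^4.75 + ν·Q^9.4·(L/(gh_f))^5.2]^0.04
LQ²/(gh_f) = 0.6996; L/(gh_f) = 3.697
Term 1 = ε^1.25·(…)^4.75 = 6.02×10^-8; Term 2 = ν·Q^9.4·(…)^5.2 = 4.23×10^-7
D = 0.66·(6.02×10^-8 + 4.23×10^-7)^0.04 = 0.3689 m = 369 mm
Check: V = 4.07 m/s, Re = 1.27×10^6, f = 0.01164, h_f = 28.5 m ≈ 29.5 m ✓

D ≈ 369 mm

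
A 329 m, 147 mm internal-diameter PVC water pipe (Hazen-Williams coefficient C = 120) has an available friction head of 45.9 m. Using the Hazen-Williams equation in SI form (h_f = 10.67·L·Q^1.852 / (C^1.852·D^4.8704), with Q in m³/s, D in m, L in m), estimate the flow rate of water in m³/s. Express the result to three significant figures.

Q ≈ 0.0745 m³/s

Rearranging: Q = [h_f·C^1.852·D^4.8704 / (10.67·L)]^(1/1.852)
Q = [45.9·120^1.852·0.147^4.8704 / (10.67·329)]^0.540 = 0.07453 m³/s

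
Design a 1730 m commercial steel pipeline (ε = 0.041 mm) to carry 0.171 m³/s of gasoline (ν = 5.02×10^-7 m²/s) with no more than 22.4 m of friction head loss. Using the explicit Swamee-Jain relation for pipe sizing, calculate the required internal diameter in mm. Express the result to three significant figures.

D ≈ 306 mm

Swamee-Jain (Type III): D = 0.66·[ε^1.25·(LQ²/(gh_f))^4.75 + ν·Q^9.4·(L/(gh_f))^5.2]^0.04
LQ²/(gh_f) = 0.2302; L/(gh_f) = 7.873
Term 1 = ε^1.25·(…)^4.75 = 3.06×10^-9; Term 2 = ν·Q^9.4·(…)^5.2 = 1.41×10^-9
D = 0.66·(3.06×10^-9 + 1.41×10^-9)^0.04 = 0.3059 m = 306 mm
Check: V = 2.33 m/s, Re = 1.42×10^6, f = 0.01367, h_f = 21.3 m ≈ 22.4 m ✓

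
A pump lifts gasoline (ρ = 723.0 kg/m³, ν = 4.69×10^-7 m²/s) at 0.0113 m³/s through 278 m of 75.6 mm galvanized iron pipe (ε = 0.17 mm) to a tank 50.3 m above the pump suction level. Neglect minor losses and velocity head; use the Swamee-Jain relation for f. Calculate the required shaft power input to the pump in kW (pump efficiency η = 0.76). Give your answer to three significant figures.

P_shaft ≈ 8.40 kW

V = 4Q/(πD²) = 2.517 m/s; Re = 4.06×10^5; ε/D = 0.00225; f = 0.02471
h_f = f(L/D)V²/2g = 29.34 m
Total head H = z + h_f = 50.3 + 29.34 = 79.64 m
P_hyd = ρgQH = 723.0·9.81·0.0113·79.64 = 6.383 kW
P_shaft = P_hyd/η = 6.383/0.76 = 8.399 kW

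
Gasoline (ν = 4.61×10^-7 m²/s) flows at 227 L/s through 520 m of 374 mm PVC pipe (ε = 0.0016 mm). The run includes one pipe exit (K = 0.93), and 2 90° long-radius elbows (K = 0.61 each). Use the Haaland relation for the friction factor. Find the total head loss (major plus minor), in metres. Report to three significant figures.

H_L ≈ 3.72 m

V = 4Q/(πD²) = 2.066 m/s; V²/2g = 0.2176 m
Re = 1.68×10^6, ε/D = 4.28×10^-6 → f = 0.01075 (Haaland)
Major: h_f = f(L/D)·V²/2g = 0.01075·1390·0.2176 = 3.251 m
Minor: ΣK = 2.15; h_m = ΣK·V²/2g = 0.4679 m
Total H_L = 3.251 + 0.4679 = 3.719 m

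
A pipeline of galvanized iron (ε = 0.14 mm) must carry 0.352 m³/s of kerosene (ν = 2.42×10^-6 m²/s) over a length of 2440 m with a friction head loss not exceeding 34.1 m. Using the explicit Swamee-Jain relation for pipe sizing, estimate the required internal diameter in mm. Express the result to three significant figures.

D ≈ 421 mm

Swamee-Jain (Type III): D = 0.66·[ε^1.25·(LQ²/(gh_f))^4.75 + ν·Q^9.4·(L/(gh_f))^5.2]^0.04
LQ²/(gh_f) = 0.9038; L/(gh_f) = 7.294
Term 1 = ε^1.25·(…)^4.75 = 9.42×10^-6; Term 2 = ν·Q^9.4·(…)^5.2 = 4.06×10^-6
D = 0.66·(9.42×10^-6 + 4.06×10^-6)^0.04 = 0.4214 m = 421 mm
Check: V = 2.52 m/s, Re = 4.39×10^5, f = 0.01677, h_f = 31.5 m ≈ 34.1 m ✓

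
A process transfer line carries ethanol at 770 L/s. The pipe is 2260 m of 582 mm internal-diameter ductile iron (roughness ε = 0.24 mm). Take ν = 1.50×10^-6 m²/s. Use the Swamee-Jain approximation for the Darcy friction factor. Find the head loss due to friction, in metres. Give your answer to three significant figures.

h_f ≈ 27.5 m

V = 4Q/(πD²) = 4·0.770/(π·0.582²) = 2.894 m/s
Re = VD/ν = 2.894·0.582/1.50×10^-6 = 1.12×10^6 → turbulent
ε/D = 0.24/582 = 4.12×10^-4
Swamee-Jain: f = 0.01661
h_f = f(L/D)V²/(2g) = 0.01661·(2260/0.582)·2.894²/(2·9.81) = 27.54 m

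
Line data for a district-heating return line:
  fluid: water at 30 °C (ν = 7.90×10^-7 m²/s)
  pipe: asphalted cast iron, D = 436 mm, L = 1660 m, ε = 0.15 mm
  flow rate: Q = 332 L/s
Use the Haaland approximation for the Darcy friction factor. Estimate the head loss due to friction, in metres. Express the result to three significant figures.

V = 4Q/(πD²) = 4·0.332/(π·0.436²) = 2.224 m/s
Re = VD/ν = 2.224·0.436/7.90×10^-7 = 1.23×10^6 → turbulent
ε/D = 0.15/436 = 3.44×10^-4
Haaland: f = 0.01589
h_f = f(L/D)V²/(2g) = 0.01589·(1660/0.436)·2.224²/(2·9.81) = 15.24 m

h_f ≈ 15.2 m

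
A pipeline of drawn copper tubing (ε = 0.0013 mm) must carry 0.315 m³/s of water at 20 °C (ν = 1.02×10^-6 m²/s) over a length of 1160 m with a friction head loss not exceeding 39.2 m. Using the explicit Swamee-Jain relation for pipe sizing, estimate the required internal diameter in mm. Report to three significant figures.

D ≈ 310 mm

Swamee-Jain (Type III): D = 0.66·[ε^1.25·(LQ²/(gh_f))^4.75 + ν·Q^9.4·(L/(gh_f))^5.2]^0.04
LQ²/(gh_f) = 0.2993; L/(gh_f) = 3.016
Term 1 = ε^1.25·(…)^4.75 = 1.43×10^-10; Term 2 = ν·Q^9.4·(…)^5.2 = 6.11×10^-9
D = 0.66·(1.43×10^-10 + 6.11×10^-9)^0.04 = 0.3100 m = 310 mm
Check: V = 4.17 m/s, Re = 1.27×10^6, f = 0.01128, h_f = 37.5 m ≈ 39.2 m ✓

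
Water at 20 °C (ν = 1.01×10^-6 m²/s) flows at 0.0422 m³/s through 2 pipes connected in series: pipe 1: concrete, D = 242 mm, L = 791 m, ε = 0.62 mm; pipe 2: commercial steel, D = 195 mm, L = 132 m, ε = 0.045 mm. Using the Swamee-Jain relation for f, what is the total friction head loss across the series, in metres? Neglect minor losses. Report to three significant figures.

Pipe 1: V = 0.9175 m/s, Re = 2.20×10^5, ε/D = 0.00256, f = 0.02590, h_1 = f(L/D)V²/2g = 3.632 m
Pipe 2: V = 1.413 m/s, Re = 2.73×10^5, ε/D = 2.31×10^-4, f = 0.01672, h_2 = f(L/D)V²/2g = 1.152 m
Series → Q common, losses add: H = Σh = 4.784 m

H ≈ 4.78 m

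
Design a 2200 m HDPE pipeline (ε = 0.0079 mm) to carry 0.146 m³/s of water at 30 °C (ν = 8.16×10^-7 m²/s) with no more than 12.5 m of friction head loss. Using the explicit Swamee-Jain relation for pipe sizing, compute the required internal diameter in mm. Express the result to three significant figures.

Swamee-Jain (Type III): D = 0.66·[ε^1.25·(LQ²/(gh_f))^4.75 + ν·Q^9.4·(L/(gh_f))^5.2]^0.04
LQ²/(gh_f) = 0.3824; L/(gh_f) = 17.94
Term 1 = ε^1.25·(…)^4.75 = 4.36×10^-9; Term 2 = ν·Q^9.4·(…)^5.2 = 3.77×10^-8
D = 0.66·(4.36×10^-9 + 3.77×10^-8)^0.04 = 0.3346 m = 335 mm
Check: V = 1.66 m/s, Re = 6.81×10^5, f = 0.01284, h_f = 11.9 m ≈ 12.5 m ✓

D ≈ 335 mm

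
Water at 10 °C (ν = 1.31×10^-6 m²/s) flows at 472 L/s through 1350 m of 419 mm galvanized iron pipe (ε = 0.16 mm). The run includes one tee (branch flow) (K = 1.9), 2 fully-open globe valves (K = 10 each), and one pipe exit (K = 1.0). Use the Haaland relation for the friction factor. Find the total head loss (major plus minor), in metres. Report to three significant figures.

V = 4Q/(πD²) = 3.423 m/s; V²/2g = 0.5972 m
Re = 1.09×10^6, ε/D = 3.82×10^-4 → f = 0.01625 (Haaland)
Major: h_f = f(L/D)·V²/2g = 0.01625·3222·0.5972 = 31.28 m
Minor: ΣK = 22.9; h_m = ΣK·V²/2g = 13.68 m
Total H_L = 31.28 + 13.68 = 44.96 m

H_L ≈ 45.0 m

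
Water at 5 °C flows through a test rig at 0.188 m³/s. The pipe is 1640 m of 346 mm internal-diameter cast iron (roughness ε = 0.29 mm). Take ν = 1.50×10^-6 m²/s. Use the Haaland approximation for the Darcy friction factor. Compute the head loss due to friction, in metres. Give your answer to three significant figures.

V = 4Q/(πD²) = 4·0.188/(π·0.346²) = 1.999 m/s
Re = VD/ν = 1.999·0.346/1.50×10^-6 = 4.61×10^5 → turbulent
ε/D = 0.29/346 = 8.38×10^-4
Haaland: f = 0.01949
h_f = f(L/D)V²/(2g) = 0.01949·(1640/0.346)·1.999²/(2·9.81) = 18.83 m

h_f ≈ 18.8 m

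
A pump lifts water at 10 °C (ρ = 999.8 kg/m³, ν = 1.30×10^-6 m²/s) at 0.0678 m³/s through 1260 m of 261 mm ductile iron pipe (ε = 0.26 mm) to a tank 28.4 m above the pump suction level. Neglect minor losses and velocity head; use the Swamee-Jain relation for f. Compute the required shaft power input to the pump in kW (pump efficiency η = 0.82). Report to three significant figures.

P_shaft ≈ 29.7 kW

V = 4Q/(πD²) = 1.267 m/s; Re = 2.54×10^5; ε/D = 9.96×10^-4; f = 0.02090
h_f = f(L/D)V²/2g = 8.256 m
Total head H = z + h_f = 28.4 + 8.256 = 36.66 m
P_hyd = ρgQH = 999.8·9.81·0.0678·36.66 = 24.38 kW
P_shaft = P_hyd/η = 24.38/0.82 = 29.73 kW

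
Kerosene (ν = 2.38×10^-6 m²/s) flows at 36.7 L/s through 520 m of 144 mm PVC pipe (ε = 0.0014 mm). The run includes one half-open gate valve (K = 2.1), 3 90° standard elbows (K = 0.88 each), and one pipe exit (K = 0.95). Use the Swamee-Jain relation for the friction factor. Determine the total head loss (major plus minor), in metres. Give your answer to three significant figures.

H_L ≈ 17.2 m

V = 4Q/(πD²) = 2.253 m/s; V²/2g = 0.2588 m
Re = 1.36×10^5, ε/D = 9.72×10^-6 → f = 0.01683 (Swamee-Jain)
Major: h_f = f(L/D)·V²/2g = 0.01683·3611·0.2588 = 15.73 m
Minor: ΣK = 5.69; h_m = ΣK·V²/2g = 1.473 m
Total H_L = 15.73 + 1.473 = 17.20 m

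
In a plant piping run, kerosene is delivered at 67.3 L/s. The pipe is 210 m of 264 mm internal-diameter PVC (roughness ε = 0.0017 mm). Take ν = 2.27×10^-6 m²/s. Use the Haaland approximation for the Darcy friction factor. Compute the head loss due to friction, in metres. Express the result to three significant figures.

V = 4Q/(πD²) = 4·0.0673/(π·0.264²) = 1.229 m/s
Re = VD/ν = 1.229·0.264/2.27×10^-6 = 1.43×10^5 → turbulent
ε/D = 0.0017/264 = 6.44×10^-6
Haaland: f = 0.01659
h_f = f(L/D)V²/(2g) = 0.01659·(210/0.264)·1.229²/(2·9.81) = 1.017 m

h_f ≈ 1.02 m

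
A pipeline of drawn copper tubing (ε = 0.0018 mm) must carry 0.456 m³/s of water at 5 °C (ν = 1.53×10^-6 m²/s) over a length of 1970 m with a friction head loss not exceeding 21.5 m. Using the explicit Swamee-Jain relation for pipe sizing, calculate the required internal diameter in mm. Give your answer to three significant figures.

Swamee-Jain (Type III): D = 0.66·[ε^1.25·(LQ²/(gh_f))^4.75 + ν·Q^9.4·(L/(gh_f))^5.2]^0.04
LQ²/(gh_f) = 1.942; L/(gh_f) = 9.340
Term 1 = ε^1.25·(…)^4.75 = 1.54×10^-6; Term 2 = ν·Q^9.4·(…)^5.2 = 1.06×10^-4
D = 0.66·(1.54×10^-6 + 1.06×10^-4)^0.04 = 0.4579 m = 458 mm
Check: V = 2.77 m/s, Re = 8.29×10^5, f = 0.01207, h_f = 20.3 m ≈ 21.5 m ✓

D ≈ 458 mm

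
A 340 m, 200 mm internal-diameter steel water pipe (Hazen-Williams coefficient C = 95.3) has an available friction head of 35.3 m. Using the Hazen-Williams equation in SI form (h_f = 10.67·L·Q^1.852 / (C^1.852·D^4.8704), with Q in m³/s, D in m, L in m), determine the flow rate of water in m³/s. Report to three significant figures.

Rearranging: Q = [h_f·C^1.852·D^4.8704 / (10.67·L)]^(1/1.852)
Q = [35.3·95.3^1.852·0.200^4.8704 / (10.67·340)]^0.540 = 0.1134 m³/s

Q ≈ 0.113 m³/s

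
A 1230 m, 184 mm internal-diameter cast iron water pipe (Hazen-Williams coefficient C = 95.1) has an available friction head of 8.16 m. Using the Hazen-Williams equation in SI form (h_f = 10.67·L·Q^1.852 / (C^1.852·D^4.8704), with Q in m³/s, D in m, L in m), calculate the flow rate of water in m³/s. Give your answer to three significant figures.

Rearranging: Q = [h_f·C^1.852·D^4.8704 / (10.67·L)]^(1/1.852)
Q = [8.16·95.1^1.852·0.184^4.8704 / (10.67·1230)]^0.540 = 0.02058 m³/s

Q ≈ 0.0206 m³/s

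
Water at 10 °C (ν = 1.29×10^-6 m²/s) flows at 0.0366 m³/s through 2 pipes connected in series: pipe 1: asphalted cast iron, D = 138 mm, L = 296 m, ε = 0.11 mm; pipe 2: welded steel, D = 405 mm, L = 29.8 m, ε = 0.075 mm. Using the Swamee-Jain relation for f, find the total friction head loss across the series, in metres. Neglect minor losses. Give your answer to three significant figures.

H ≈ 13.1 m

Pipe 1: V = 2.447 m/s, Re = 2.62×10^5, ε/D = 7.97×10^-4, f = 0.02001, h_1 = f(L/D)V²/2g = 13.10 m
Pipe 2: V = 0.2841 m/s, Re = 8.92×10^4, ε/D = 1.85×10^-4, f = 0.01929, h_2 = f(L/D)V²/2g = 0.005840 m
Series → Q common, losses add: H = Σh = 13.10 m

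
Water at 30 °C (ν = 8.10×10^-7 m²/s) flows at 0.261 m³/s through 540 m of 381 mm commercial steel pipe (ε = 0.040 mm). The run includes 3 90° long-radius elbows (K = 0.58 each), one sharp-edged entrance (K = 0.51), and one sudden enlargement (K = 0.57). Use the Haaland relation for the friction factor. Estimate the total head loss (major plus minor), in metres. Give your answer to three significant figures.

H_L ≈ 5.80 m

V = 4Q/(πD²) = 2.289 m/s; V²/2g = 0.2671 m
Re = 1.08×10^6, ε/D = 1.05×10^-4 → f = 0.01332 (Haaland)
Major: h_f = f(L/D)·V²/2g = 0.01332·1417·0.2671 = 5.044 m
Minor: ΣK = 2.82; h_m = ΣK·V²/2g = 0.7533 m
Total H_L = 5.044 + 0.7533 = 5.797 m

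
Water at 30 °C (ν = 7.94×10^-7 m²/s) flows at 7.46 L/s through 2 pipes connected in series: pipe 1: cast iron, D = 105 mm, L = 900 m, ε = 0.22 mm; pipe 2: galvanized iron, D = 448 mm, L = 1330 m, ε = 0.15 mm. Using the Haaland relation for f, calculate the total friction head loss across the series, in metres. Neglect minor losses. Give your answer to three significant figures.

H ≈ 8.13 m

Pipe 1: V = 0.8615 m/s, Re = 1.14×10^5, ε/D = 0.00210, f = 0.02506, h_1 = f(L/D)V²/2g = 8.126 m
Pipe 2: V = 0.04733 m/s, Re = 2.67×10^4, ε/D = 3.35×10^-4, f = 0.02468, h_2 = f(L/D)V²/2g = 0.008364 m
Series → Q common, losses add: H = Σh = 8.134 m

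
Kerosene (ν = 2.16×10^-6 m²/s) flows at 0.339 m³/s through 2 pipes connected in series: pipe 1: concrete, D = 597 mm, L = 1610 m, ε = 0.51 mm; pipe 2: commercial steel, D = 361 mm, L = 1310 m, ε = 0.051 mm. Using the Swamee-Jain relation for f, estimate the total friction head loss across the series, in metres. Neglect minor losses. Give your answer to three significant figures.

H ≈ 34.0 m

Pipe 1: V = 1.211 m/s, Re = 3.35×10^5, ε/D = 8.54×10^-4, f = 0.02001, h_1 = f(L/D)V²/2g = 4.034 m
Pipe 2: V = 3.312 m/s, Re = 5.54×10^5, ε/D = 1.41×10^-4, f = 0.01478, h_2 = f(L/D)V²/2g = 29.98 m
Series → Q common, losses add: H = Σh = 34.02 m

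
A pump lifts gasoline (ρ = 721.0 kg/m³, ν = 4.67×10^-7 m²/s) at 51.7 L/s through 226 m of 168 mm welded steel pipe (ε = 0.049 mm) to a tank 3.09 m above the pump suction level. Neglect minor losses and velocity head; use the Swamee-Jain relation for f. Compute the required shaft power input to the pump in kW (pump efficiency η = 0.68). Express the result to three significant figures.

V = 4Q/(πD²) = 2.332 m/s; Re = 8.39×10^5; ε/D = 2.92×10^-4; f = 0.01581
h_f = f(L/D)V²/2g = 5.897 m
Total head H = z + h_f = 3.09 + 5.897 = 8.987 m
P_hyd = ρgQH = 721.0·9.81·0.0517·8.987 = 3.286 kW
P_shaft = P_hyd/η = 3.286/0.68 = 4.833 kW

P_shaft ≈ 4.83 kW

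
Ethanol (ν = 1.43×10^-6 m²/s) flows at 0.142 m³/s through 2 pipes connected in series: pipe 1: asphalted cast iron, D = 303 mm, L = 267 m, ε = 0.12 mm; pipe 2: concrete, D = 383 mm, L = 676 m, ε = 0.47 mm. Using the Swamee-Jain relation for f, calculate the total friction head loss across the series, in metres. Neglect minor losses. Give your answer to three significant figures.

H ≈ 5.96 m

Pipe 1: V = 1.969 m/s, Re = 4.17×10^5, ε/D = 3.96×10^-4, f = 0.01728, h_1 = f(L/D)V²/2g = 3.010 m
Pipe 2: V = 1.233 m/s, Re = 3.30×10^5, ε/D = 0.00123, f = 0.02156, h_2 = f(L/D)V²/2g = 2.947 m
Series → Q common, losses add: H = Σh = 5.957 m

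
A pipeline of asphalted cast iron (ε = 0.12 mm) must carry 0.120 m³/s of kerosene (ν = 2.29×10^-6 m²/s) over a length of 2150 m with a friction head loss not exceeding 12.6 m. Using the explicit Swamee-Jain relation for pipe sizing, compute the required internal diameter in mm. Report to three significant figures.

D ≈ 331 mm

Swamee-Jain (Type III): D = 0.66·[ε^1.25·(LQ²/(gh_f))^4.75 + ν·Q^9.4·(L/(gh_f))^5.2]^0.04
LQ²/(gh_f) = 0.2505; L/(gh_f) = 17.39
Term 1 = ε^1.25·(…)^4.75 = 1.75×10^-8; Term 2 = ν·Q^9.4·(…)^5.2 = 1.43×10^-8
D = 0.66·(1.75×10^-8 + 1.43×10^-8)^0.04 = 0.3308 m = 331 mm
Check: V = 1.40 m/s, Re = 2.02×10^5, f = 0.01815, h_f = 11.7 m ≈ 12.6 m ✓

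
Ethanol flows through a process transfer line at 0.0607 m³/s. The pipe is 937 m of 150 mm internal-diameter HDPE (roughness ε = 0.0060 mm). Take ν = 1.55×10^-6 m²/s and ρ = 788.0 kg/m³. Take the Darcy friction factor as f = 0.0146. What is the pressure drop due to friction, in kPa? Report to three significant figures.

V = 4Q/(πD²) = 4·0.0607/(π·0.150²) = 3.435 m/s
h_f = f(L/D)V²/(2g) = 0.01460·(937/0.150)·3.435²/(2·9.81) = 54.84 m
Δp = ρg·h_f = 788.0·9.81·54.84 = 424.0 kPa

Δp ≈ 424 kPa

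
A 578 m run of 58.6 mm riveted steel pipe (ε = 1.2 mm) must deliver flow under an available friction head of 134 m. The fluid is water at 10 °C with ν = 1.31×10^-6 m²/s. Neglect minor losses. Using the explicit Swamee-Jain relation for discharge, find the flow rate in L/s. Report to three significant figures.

Q ≈ 6.26 L/s

Swamee-Jain (Type II): Q = -0.965·√(gD⁵h_f/L)·ln[ε/(3.7D) + √(3.17ν²L/(gD³h_f))]
√(gD⁵h_f/L) = √(9.81·0.0586⁵·134/578) = 0.001254
ε/(3.7D) = 0.00553; √(3.17ν²L/(gD³h_f)) = 1.09×10^-4
Q = -0.965·0.001254·ln(0.005644) = 0.006263 m³/s
Check: V = 2.32 m/s, Re = 1.04×10^5, f = 0.04968, h_f = 135 m ≈ 134 m ✓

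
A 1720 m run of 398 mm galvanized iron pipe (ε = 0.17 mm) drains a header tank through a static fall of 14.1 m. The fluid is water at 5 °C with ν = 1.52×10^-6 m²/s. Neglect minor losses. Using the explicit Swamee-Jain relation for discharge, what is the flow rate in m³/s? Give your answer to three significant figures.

Q ≈ 0.240 m³/s

Swamee-Jain (Type II): Q = -0.965·√(gD⁵h_f/L)·ln[ε/(3.7D) + √(3.17ν²L/(gD³h_f))]
√(gD⁵h_f/L) = √(9.81·0.398⁵·14.1/1720) = 0.02834
ε/(3.7D) = 1.15×10^-4; √(3.17ν²L/(gD³h_f)) = 3.80×10^-5
Q = -0.965·0.02834·ln(1.534×10^-4) = 0.2402 m³/s
Check: V = 1.93 m/s, Re = 5.05×10^5, f = 0.01729, h_f = 14.2 m ≈ 14.1 m ✓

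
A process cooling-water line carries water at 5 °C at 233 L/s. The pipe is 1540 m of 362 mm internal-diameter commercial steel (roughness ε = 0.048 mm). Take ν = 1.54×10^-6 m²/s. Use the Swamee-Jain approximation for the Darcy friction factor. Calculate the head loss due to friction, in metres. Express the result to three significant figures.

V = 4Q/(πD²) = 4·0.233/(π·0.362²) = 2.264 m/s
Re = VD/ν = 2.264·0.362/1.54×10^-6 = 5.32×10^5 → turbulent
ε/D = 0.048/362 = 1.33×10^-4
Swamee-Jain: f = 0.01474
h_f = f(L/D)V²/(2g) = 0.01474·(1540/0.362)·2.264²/(2·9.81) = 16.38 m

h_f ≈ 16.4 m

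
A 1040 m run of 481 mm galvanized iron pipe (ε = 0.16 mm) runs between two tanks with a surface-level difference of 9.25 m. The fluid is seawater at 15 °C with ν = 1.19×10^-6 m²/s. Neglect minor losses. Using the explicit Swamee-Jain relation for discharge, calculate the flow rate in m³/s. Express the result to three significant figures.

Q ≈ 0.416 m³/s

Swamee-Jain (Type II): Q = -0.965·√(gD⁵h_f/L)·ln[ε/(3.7D) + √(3.17ν²L/(gD³h_f))]
√(gD⁵h_f/L) = √(9.81·0.481⁵·9.25/1040) = 0.04740
ε/(3.7D) = 8.99×10^-5; √(3.17ν²L/(gD³h_f)) = 2.15×10^-5
Q = -0.965·0.04740·ln(1.114×10^-4) = 0.4163 m³/s
Check: V = 2.29 m/s, Re = 9.26×10^5, f = 0.01609, h_f = 9.31 m ≈ 9.25 m ✓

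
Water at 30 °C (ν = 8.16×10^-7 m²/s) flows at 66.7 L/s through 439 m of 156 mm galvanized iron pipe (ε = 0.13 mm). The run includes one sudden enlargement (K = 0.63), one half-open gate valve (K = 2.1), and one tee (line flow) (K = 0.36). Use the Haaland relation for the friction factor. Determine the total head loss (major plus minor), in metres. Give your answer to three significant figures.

H_L ≈ 35.6 m

V = 4Q/(πD²) = 3.490 m/s; V²/2g = 0.6207 m
Re = 6.67×10^5, ε/D = 8.33×10^-4 → f = 0.01928 (Haaland)
Major: h_f = f(L/D)·V²/2g = 0.01928·2814·0.6207 = 33.68 m
Minor: ΣK = 3.09; h_m = ΣK·V²/2g = 1.918 m
Total H_L = 33.68 + 1.918 = 35.59 m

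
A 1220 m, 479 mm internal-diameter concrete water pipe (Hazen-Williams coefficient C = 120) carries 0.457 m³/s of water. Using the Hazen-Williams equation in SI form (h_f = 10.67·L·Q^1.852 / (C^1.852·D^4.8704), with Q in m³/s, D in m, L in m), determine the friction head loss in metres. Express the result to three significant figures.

h_f = 10.67·1220·0.457^1.852 / (120^1.852·0.479^4.8704) = 15.52 m

h_f ≈ 15.5 m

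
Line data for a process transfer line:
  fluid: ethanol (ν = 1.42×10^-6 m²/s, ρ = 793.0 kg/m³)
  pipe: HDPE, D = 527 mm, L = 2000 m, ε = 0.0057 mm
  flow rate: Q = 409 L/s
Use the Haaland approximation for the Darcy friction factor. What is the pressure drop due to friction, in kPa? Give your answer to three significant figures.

Δp ≈ 66.0 kPa

V = 4Q/(πD²) = 4·0.409/(π·0.527²) = 1.875 m/s
Re = VD/ν = 1.875·0.527/1.42×10^-6 = 6.96×10^5 → turbulent
ε/D = 0.0057/527 = 1.08×10^-5
Haaland: f = 0.01248
h_f = f(L/D)V²/(2g) = 0.01248·(2000/0.527)·1.875²/(2·9.81) = 8.486 m
Δp = ρg·h_f = 793.0·9.81·8.486 = 66.02 kPa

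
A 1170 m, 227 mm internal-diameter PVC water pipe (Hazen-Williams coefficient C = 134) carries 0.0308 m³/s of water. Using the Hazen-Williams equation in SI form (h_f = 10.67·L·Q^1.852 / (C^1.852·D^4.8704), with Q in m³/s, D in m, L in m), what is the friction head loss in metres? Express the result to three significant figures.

h_f = 10.67·1170·0.0308^1.852 / (134^1.852·0.227^4.8704) = 3.120 m

h_f ≈ 3.12 m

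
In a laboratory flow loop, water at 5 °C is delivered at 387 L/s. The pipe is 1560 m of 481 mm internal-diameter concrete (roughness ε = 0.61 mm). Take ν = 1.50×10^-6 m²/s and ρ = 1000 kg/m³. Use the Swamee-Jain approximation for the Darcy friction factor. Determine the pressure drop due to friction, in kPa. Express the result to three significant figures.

V = 4Q/(πD²) = 4·0.387/(π·0.481²) = 2.130 m/s
Re = VD/ν = 2.130·0.481/1.50×10^-6 = 6.83×10^5 → turbulent
ε/D = 0.61/481 = 0.00127
Swamee-Jain: f = 0.02130
h_f = f(L/D)V²/(2g) = 0.02130·(1560/0.481)·2.130²/(2·9.81) = 15.97 m
Δp = ρg·h_f = 1000·9.81·15.97 = 156.7 kPa

Δp ≈ 157 kPa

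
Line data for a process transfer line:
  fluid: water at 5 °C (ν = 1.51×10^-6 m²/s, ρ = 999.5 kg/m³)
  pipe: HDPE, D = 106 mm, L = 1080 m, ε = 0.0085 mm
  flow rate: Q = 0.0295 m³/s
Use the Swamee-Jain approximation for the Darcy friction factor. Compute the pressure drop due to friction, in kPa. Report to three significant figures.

V = 4Q/(πD²) = 4·0.0295/(π·0.106²) = 3.343 m/s
Re = VD/ν = 3.343·0.106/1.51×10^-6 = 2.35×10^5 → turbulent
ε/D = 0.0085/106 = 8.02×10^-5
Swamee-Jain: f = 0.01582
h_f = f(L/D)V²/(2g) = 0.01582·(1080/0.106)·3.343²/(2·9.81) = 91.81 m
Δp = ρg·h_f = 999.5·9.81·91.81 = 900.3 kPa

Δp ≈ 900 kPa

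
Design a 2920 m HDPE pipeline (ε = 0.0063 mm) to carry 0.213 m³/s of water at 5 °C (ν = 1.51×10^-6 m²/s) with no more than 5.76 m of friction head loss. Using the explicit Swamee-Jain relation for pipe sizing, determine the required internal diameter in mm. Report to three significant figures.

Swamee-Jain (Type III): D = 0.66·[ε^1.25·(LQ²/(gh_f))^4.75 + ν·Q^9.4·(L/(gh_f))^5.2]^0.04
LQ²/(gh_f) = 2.345; L/(gh_f) = 51.68
Term 1 = ε^1.25·(…)^4.75 = 1.81×10^-5; Term 2 = ν·Q^9.4·(…)^5.2 = 5.95×10^-4
D = 0.66·(1.81×10^-5 + 5.95×10^-4)^0.04 = 0.4910 m = 491 mm
Check: V = 1.13 m/s, Re = 3.66×10^5, f = 0.01402, h_f = 5.38 m ≈ 5.76 m ✓

D ≈ 491 mm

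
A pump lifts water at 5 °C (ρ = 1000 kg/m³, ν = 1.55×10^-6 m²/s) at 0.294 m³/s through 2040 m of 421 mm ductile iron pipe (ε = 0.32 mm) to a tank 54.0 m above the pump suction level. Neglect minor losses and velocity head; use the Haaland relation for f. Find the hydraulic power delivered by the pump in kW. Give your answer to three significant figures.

P_hyd ≈ 216 kW

V = 4Q/(πD²) = 2.112 m/s; Re = 5.74×10^5; ε/D = 7.60×10^-4; f = 0.01898
h_f = f(L/D)V²/2g = 20.91 m
Total head H = z + h_f = 54.0 + 20.91 = 74.91 m
P_hyd = ρgQH = 1000·9.81·0.294·74.91 = 216.0 kW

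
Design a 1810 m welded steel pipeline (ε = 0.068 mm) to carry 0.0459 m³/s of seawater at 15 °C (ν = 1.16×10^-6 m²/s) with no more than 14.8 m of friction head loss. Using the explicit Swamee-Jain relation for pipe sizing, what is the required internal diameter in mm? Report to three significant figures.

D ≈ 209 mm

Swamee-Jain (Type III): D = 0.66·[ε^1.25·(LQ²/(gh_f))^4.75 + ν·Q^9.4·(L/(gh_f))^5.2]^0.04
LQ²/(gh_f) = 0.02626; L/(gh_f) = 12.47
Term 1 = ε^1.25·(…)^4.75 = 1.92×10^-13; Term 2 = ν·Q^9.4·(…)^5.2 = 1.53×10^-13
D = 0.66·(1.92×10^-13 + 1.53×10^-13)^0.04 = 0.2094 m = 209 mm
Check: V = 1.33 m/s, Re = 2.41×10^5, f = 0.01760, h_f = 13.8 m ≈ 14.8 m ✓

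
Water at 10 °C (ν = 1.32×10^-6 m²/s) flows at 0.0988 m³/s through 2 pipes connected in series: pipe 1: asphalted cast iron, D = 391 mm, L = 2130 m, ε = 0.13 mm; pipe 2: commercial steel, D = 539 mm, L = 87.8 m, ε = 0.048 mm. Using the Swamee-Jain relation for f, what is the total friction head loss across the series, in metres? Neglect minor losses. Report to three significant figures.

H ≈ 3.34 m

Pipe 1: V = 0.8228 m/s, Re = 2.44×10^5, ε/D = 3.32×10^-4, f = 0.01762, h_1 = f(L/D)V²/2g = 3.313 m
Pipe 2: V = 0.4330 m/s, Re = 1.77×10^5, ε/D = 8.91×10^-5, f = 0.01663, h_2 = f(L/D)V²/2g = 0.02589 m
Series → Q common, losses add: H = Σh = 3.339 m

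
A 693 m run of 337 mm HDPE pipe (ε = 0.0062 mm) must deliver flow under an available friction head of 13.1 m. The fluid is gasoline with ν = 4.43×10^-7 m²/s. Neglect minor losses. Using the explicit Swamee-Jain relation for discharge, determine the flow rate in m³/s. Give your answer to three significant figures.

Q ≈ 0.306 m³/s

Swamee-Jain (Type II): Q = -0.965·√(gD⁵h_f/L)·ln[ε/(3.7D) + √(3.17ν²L/(gD³h_f))]
√(gD⁵h_f/L) = √(9.81·0.337⁵·13.1/693) = 0.02839
ε/(3.7D) = 4.97×10^-6; √(3.17ν²L/(gD³h_f)) = 9.36×10^-6
Q = -0.965·0.02839·ln(1.433×10^-5) = 0.3056 m³/s
Check: V = 3.43 m/s, Re = 2.61×10^6, f = 0.01069, h_f = 13.2 m ≈ 13.1 m ✓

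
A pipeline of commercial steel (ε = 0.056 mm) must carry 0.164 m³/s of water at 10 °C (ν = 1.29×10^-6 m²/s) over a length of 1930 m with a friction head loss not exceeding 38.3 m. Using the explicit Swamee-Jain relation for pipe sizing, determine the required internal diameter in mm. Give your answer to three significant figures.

D ≈ 283 mm

Swamee-Jain (Type III): D = 0.66·[ε^1.25·(LQ²/(gh_f))^4.75 + ν·Q^9.4·(L/(gh_f))^5.2]^0.04
LQ²/(gh_f) = 0.1382; L/(gh_f) = 5.137
Term 1 = ε^1.25·(…)^4.75 = 4.00×10^-10; Term 2 = ν·Q^9.4·(…)^5.2 = 2.67×10^-10
D = 0.66·(4.00×10^-10 + 2.67×10^-10)^0.04 = 0.2835 m = 283 mm
Check: V = 2.60 m/s, Re = 5.71×10^5, f = 0.01532, h_f = 35.9 m ≈ 38.3 m ✓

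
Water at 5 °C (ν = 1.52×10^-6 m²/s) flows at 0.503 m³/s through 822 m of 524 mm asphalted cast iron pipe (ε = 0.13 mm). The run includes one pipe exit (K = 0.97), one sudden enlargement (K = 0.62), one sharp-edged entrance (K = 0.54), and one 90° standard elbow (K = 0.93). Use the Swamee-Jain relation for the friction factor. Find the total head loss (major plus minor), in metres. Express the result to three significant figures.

V = 4Q/(πD²) = 2.332 m/s; V²/2g = 0.2773 m
Re = 8.04×10^5, ε/D = 2.48×10^-4 → f = 0.01545 (Swamee-Jain)
Major: h_f = f(L/D)·V²/2g = 0.01545·1569·0.2773 = 6.719 m
Minor: ΣK = 3.06; h_m = ΣK·V²/2g = 0.8485 m
Total H_L = 6.719 + 0.8485 = 7.568 m

H_L ≈ 7.57 m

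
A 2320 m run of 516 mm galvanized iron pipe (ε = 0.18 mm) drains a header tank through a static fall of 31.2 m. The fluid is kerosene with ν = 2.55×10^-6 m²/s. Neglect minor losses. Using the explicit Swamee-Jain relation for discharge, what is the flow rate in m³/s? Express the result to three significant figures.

Q ≈ 0.601 m³/s

Swamee-Jain (Type II): Q = -0.965·√(gD⁵h_f/L)·ln[ε/(3.7D) + √(3.17ν²L/(gD³h_f))]
√(gD⁵h_f/L) = √(9.81·0.516⁵·31.2/2320) = 0.06947
ε/(3.7D) = 9.43×10^-5; √(3.17ν²L/(gD³h_f)) = 3.37×10^-5
Q = -0.965·0.06947·ln(1.280×10^-4) = 0.6009 m³/s
Check: V = 2.87 m/s, Re = 5.81×10^5, f = 0.01660, h_f = 31.4 m ≈ 31.2 m ✓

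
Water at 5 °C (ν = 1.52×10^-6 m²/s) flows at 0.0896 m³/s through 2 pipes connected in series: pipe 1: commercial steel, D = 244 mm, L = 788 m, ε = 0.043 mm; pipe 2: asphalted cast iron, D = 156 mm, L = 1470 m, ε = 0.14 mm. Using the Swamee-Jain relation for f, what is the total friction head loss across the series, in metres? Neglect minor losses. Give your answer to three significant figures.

Pipe 1: V = 1.916 m/s, Re = 3.08×10^5, ε/D = 1.76×10^-4, f = 0.01607, h_1 = f(L/D)V²/2g = 9.712 m
Pipe 2: V = 4.688 m/s, Re = 4.81×10^5, ε/D = 8.97×10^-4, f = 0.01992, h_2 = f(L/D)V²/2g = 210.2 m
Series → Q common, losses add: H = Σh = 220.0 m

H ≈ 220 m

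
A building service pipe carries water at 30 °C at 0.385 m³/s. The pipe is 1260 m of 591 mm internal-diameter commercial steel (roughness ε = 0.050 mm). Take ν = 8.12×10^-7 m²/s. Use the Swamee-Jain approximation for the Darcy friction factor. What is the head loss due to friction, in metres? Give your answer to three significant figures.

V = 4Q/(πD²) = 4·0.385/(π·0.591²) = 1.403 m/s
Re = VD/ν = 1.403·0.591/8.12×10^-7 = 1.02×10^6 → turbulent
ε/D = 0.050/591 = 8.46×10^-5
Swamee-Jain: f = 0.01325
h_f = f(L/D)V²/(2g) = 0.01325·(1260/0.591)·1.403²/(2·9.81) = 2.835 m

h_f ≈ 2.84 m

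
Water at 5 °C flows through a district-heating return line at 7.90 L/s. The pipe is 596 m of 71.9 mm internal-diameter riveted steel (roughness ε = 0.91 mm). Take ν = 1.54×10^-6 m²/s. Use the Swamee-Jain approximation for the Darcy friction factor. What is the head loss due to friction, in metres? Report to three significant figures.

V = 4Q/(πD²) = 4·0.00790/(π·0.0719²) = 1.946 m/s
Re = VD/ν = 1.946·0.0719/1.54×10^-6 = 9.08×10^4 → turbulent
ε/D = 0.91/71.9 = 0.0127
Swamee-Jain: f = 0.04194
h_f = f(L/D)V²/(2g) = 0.04194·(596/0.0719)·1.946²/(2·9.81) = 67.08 m

h_f ≈ 67.1 m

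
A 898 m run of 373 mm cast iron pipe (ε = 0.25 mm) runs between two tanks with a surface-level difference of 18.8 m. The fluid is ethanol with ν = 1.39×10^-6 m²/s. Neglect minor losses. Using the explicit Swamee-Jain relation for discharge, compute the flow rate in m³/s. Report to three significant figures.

Q ≈ 0.316 m³/s

Swamee-Jain (Type II): Q = -0.965·√(gD⁵h_f/L)·ln[ε/(3.7D) + √(3.17ν²L/(gD³h_f))]
√(gD⁵h_f/L) = √(9.81·0.373⁵·18.8/898) = 0.03851
ε/(3.7D) = 1.81×10^-4; √(3.17ν²L/(gD³h_f)) = 2.40×10^-5
Q = -0.965·0.03851·ln(2.051×10^-4) = 0.3156 m³/s
Check: V = 2.89 m/s, Re = 7.75×10^5, f = 0.01848, h_f = 18.9 m ≈ 18.8 m ✓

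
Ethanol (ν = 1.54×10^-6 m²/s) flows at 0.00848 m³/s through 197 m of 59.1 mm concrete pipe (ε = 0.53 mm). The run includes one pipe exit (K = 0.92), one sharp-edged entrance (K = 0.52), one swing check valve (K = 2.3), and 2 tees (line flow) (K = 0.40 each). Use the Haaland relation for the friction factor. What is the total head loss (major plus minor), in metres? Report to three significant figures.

H_L ≈ 62.5 m

V = 4Q/(πD²) = 3.091 m/s; V²/2g = 0.4870 m
Re = 1.19×10^5, ε/D = 0.00897 → f = 0.03712 (Haaland)
Major: h_f = f(L/D)·V²/2g = 0.03712·3333·0.4870 = 60.27 m
Minor: ΣK = 4.54; h_m = ΣK·V²/2g = 2.211 m
Total H_L = 60.27 + 2.211 = 62.48 m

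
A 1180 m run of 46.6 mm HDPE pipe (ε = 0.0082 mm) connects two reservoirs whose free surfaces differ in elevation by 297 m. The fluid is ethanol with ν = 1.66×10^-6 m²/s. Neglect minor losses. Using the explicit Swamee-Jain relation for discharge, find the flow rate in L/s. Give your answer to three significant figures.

Swamee-Jain (Type II): Q = -0.965·√(gD⁵h_f/L)·ln[ε/(3.7D) + √(3.17ν²L/(gD³h_f))]
√(gD⁵h_f/L) = √(9.81·0.0466⁵·297/1180) = 7.366×10^-4
ε/(3.7D) = 4.76×10^-5; √(3.17ν²L/(gD³h_f)) = 1.87×10^-4
Q = -0.965·7.366×10^-4·ln(2.345×10^-4) = 0.005941 m³/s
Check: V = 3.48 m/s, Re = 9.78×10^4, f = 0.01894, h_f = 297 m ≈ 297 m ✓

Q ≈ 5.94 L/s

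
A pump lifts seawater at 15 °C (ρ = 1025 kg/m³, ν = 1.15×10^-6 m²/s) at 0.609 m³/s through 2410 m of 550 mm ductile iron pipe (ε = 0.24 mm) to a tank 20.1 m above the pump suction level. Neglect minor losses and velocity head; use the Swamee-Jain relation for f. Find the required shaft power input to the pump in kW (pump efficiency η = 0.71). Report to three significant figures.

P_shaft ≈ 385 kW

V = 4Q/(πD²) = 2.563 m/s; Re = 1.23×10^6; ε/D = 4.36×10^-4; f = 0.01675
h_f = f(L/D)V²/2g = 24.58 m
Total head H = z + h_f = 20.1 + 24.58 = 44.68 m
P_hyd = ρgQH = 1025·9.81·0.609·44.68 = 273.6 kW
P_shaft = P_hyd/η = 273.6/0.71 = 385.3 kW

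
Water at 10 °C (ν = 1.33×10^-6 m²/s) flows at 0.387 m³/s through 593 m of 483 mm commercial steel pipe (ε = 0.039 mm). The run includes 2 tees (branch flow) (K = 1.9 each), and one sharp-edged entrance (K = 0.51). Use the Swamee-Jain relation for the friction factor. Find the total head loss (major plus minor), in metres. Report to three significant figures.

H_L ≈ 4.77 m

V = 4Q/(πD²) = 2.112 m/s; V²/2g = 0.2274 m
Re = 7.67×10^5, ε/D = 8.07×10^-5 → f = 0.01356 (Swamee-Jain)
Major: h_f = f(L/D)·V²/2g = 0.01356·1228·0.2274 = 3.785 m
Minor: ΣK = 4.31; h_m = ΣK·V²/2g = 0.9800 m
Total H_L = 3.785 + 0.9800 = 4.765 m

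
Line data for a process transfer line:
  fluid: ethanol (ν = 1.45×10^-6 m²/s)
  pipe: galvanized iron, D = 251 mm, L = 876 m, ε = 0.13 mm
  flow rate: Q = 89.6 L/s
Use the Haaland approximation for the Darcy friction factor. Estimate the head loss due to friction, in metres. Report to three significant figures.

h_f ≈ 10.6 m

V = 4Q/(πD²) = 4·0.0896/(π·0.251²) = 1.811 m/s
Re = VD/ν = 1.811·0.251/1.45×10^-6 = 3.13×10^5 → turbulent
ε/D = 0.13/251 = 5.18×10^-4
Haaland: f = 0.01813
h_f = f(L/D)V²/(2g) = 0.01813·(876/0.251)·1.811²/(2·9.81) = 10.57 m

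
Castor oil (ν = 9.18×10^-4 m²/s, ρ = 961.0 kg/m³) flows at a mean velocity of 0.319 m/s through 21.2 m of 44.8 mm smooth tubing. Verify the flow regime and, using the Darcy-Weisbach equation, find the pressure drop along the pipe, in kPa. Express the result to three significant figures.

Re = VD/ν = 0.319·0.04480/9.18×10^-4 = 15.6 → laminar (Re < 2300)
f = 64/Re = 4.111
h_f = f(L/D)V²/(2g) = 4.111·(21.2/0.04480)·0.319²/(2·9.81) = 10.09 m
Δp = ρg·h_f = 961.0·9.81·10.09 = 95.12 kPa

Δp ≈ 95.1 kPa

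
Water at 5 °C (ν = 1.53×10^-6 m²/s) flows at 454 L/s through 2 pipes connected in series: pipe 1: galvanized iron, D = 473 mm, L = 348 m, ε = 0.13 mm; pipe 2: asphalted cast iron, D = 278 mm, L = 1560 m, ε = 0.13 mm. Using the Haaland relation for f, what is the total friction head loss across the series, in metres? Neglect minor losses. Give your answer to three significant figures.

H ≈ 273 m

Pipe 1: V = 2.584 m/s, Re = 7.99×10^5, ε/D = 2.75×10^-4, f = 0.01552, h_1 = f(L/D)V²/2g = 3.886 m
Pipe 2: V = 7.480 m/s, Re = 1.36×10^6, ε/D = 4.68×10^-4, f = 0.01683, h_2 = f(L/D)V²/2g = 269.3 m
Series → Q common, losses add: H = Σh = 273.1 m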